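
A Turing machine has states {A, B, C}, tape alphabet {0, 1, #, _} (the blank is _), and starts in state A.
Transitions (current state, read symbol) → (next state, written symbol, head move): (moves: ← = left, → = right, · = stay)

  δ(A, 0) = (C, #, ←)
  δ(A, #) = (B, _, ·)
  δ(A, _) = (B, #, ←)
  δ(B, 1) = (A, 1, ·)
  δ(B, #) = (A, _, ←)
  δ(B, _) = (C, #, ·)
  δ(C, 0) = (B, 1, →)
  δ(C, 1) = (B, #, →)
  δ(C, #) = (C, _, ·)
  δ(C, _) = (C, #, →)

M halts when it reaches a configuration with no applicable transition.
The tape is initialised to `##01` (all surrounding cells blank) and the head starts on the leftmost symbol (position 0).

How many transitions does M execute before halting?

A | [#]#01   read # → write _, move ·, go to B
B | [_]#01   read _ → write #, move ·, go to C
C | [#]#01   read # → write _, move ·, go to C
C | [_]#01   read _ → write #, move →, go to C
C | #[#]01   read # → write _, move ·, go to C
C | #[_]01   read _ → write #, move →, go to C
C | ##[0]1   read 0 → write 1, move →, go to B
B | ##1[1]   read 1 → write 1, move ·, go to A
A | ##1[1]
M halts after 8 transitions.

8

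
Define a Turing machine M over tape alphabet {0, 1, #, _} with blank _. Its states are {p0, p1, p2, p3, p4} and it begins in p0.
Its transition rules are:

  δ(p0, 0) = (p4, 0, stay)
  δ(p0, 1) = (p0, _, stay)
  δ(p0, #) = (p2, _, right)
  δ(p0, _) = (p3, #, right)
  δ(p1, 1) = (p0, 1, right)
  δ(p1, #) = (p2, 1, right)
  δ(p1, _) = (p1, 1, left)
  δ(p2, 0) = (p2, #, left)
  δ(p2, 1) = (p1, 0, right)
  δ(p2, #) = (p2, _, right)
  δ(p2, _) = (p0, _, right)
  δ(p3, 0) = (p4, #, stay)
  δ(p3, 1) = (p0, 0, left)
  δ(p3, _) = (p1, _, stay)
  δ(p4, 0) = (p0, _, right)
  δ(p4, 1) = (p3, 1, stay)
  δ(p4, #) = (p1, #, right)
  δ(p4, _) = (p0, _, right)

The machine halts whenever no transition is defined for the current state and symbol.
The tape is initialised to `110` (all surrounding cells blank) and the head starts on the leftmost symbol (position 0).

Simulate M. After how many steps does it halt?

state=p0 head=0 tape=[1]10____   (p0,1)→(p0,_,stay)
state=p0 head=0 tape=[_]10____   (p0,_)→(p3,#,right)
state=p3 head=1 tape=#[1]0____   (p3,1)→(p0,0,left)
state=p0 head=0 tape=[#]00____   (p0,#)→(p2,_,right)
state=p2 head=1 tape=_[0]0____   (p2,0)→(p2,#,left)
state=p2 head=0 tape=[_]#0____   (p2,_)→(p0,_,right)
state=p0 head=1 tape=_[#]0____   (p0,#)→(p2,_,right)
state=p2 head=2 tape=__[0]____   (p2,0)→(p2,#,left)
state=p2 head=1 tape=_[_]#____   (p2,_)→(p0,_,right)
state=p0 head=2 tape=__[#]____   (p0,#)→(p2,_,right)
state=p2 head=3 tape=___[_]___   (p2,_)→(p0,_,right)
state=p0 head=4 tape=____[_]__   (p0,_)→(p3,#,right)
state=p3 head=5 tape=____#[_]_   (p3,_)→(p1,_,stay)
state=p1 head=5 tape=____#[_]_   (p1,_)→(p1,1,left)
state=p1 head=4 tape=____[#]1_   (p1,#)→(p2,1,right)
state=p2 head=5 tape=____1[1]_   (p2,1)→(p1,0,right)
state=p1 head=6 tape=____10[_]   (p1,_)→(p1,1,left)
state=p1 head=5 tape=____1[0]1
M halts after 17 transitions.

17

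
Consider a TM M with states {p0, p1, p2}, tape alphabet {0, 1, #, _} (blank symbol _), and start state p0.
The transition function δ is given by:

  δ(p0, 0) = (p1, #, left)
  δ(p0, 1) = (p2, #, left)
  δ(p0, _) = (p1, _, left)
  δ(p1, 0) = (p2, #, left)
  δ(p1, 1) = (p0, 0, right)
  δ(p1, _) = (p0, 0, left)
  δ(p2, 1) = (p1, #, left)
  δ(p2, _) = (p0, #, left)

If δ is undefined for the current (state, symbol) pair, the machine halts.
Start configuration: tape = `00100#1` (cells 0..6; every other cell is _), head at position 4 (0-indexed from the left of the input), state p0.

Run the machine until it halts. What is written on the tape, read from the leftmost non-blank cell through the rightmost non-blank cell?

state=p0 head=4 tape=0010[0]#1   (p0,0)→(p1,#,left)
state=p1 head=3 tape=001[0]##1   (p1,0)→(p2,#,left)
state=p2 head=2 tape=00[1]###1   (p2,1)→(p1,#,left)
state=p1 head=1 tape=0[0]####1   (p1,0)→(p2,#,left)
state=p2 head=0 tape=[0]#####1
The non-blank tape span at halt is 0#####1.

0#####1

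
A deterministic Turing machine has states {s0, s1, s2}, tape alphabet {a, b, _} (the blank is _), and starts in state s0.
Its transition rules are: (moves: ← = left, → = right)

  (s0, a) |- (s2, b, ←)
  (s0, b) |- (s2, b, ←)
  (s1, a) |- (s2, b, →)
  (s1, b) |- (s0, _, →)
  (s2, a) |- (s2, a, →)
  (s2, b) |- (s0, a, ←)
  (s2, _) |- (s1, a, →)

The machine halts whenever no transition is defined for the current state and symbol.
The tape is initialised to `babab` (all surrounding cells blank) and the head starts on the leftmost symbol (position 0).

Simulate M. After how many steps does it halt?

15

s0 | _[b]abab_   read b → write b, move ←, go to s2
s2 | [_]babab_   read _ → write a, move →, go to s1
s1 | a[b]abab_   read b → write _, move →, go to s0
s0 | a_[a]bab_   read a → write b, move ←, go to s2
s2 | a[_]bbab_   read _ → write a, move →, go to s1
s1 | aa[b]bab_   read b → write _, move →, go to s0
s0 | aa_[b]ab_   read b → write b, move ←, go to s2
s2 | aa[_]bab_   read _ → write a, move →, go to s1
s1 | aaa[b]ab_   read b → write _, move →, go to s0
s0 | aaa_[a]b_   read a → write b, move ←, go to s2
s2 | aaa[_]bb_   read _ → write a, move →, go to s1
s1 | aaaa[b]b_   read b → write _, move →, go to s0
s0 | aaaa_[b]_   read b → write b, move ←, go to s2
s2 | aaaa[_]b_   read _ → write a, move →, go to s1
s1 | aaaaa[b]_   read b → write _, move →, go to s0
s0 | aaaaa_[_]
M halts after 15 transitions.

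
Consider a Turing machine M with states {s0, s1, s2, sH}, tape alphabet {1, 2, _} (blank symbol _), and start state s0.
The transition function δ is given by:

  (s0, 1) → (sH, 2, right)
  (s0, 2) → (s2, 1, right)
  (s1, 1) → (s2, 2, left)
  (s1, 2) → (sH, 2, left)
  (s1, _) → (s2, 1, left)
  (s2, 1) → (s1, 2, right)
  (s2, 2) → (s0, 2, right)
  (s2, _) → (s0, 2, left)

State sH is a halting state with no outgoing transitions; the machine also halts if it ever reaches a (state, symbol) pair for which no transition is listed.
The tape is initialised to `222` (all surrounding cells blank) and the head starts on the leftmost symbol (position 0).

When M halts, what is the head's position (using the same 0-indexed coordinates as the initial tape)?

state=s0 head=0 tape=[2]22_   (s0,2)→(s2,1,right)
state=s2 head=1 tape=1[2]2_   (s2,2)→(s0,2,right)
state=s0 head=2 tape=12[2]_   (s0,2)→(s2,1,right)
state=s2 head=3 tape=121[_]   (s2,_)→(s0,2,left)
state=s0 head=2 tape=12[1]2   (s0,1)→(sH,2,right)
state=sH head=3 tape=122[2]
At halt the head is at cell 3.

3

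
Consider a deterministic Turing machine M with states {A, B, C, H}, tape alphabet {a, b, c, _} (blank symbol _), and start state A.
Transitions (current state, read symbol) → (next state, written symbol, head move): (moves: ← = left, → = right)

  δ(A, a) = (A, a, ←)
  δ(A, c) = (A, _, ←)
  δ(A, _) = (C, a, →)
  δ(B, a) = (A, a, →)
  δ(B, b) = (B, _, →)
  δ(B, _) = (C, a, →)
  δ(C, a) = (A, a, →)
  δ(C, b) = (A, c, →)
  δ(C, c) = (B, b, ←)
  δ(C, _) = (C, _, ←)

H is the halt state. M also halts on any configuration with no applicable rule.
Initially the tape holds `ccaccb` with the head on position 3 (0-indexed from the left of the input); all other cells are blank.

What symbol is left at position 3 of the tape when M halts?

a

state=A head=3 tape=_cca[c]cb   (A,c)→(A,_,←)
state=A head=2 tape=_cc[a]_cb   (A,a)→(A,a,←)
state=A head=1 tape=_c[c]a_cb   (A,c)→(A,_,←)
state=A head=0 tape=_[c]_a_cb   (A,c)→(A,_,←)
state=A head=-1 tape=[_]__a_cb   (A,_)→(C,a,→)
state=C head=0 tape=a[_]_a_cb   (C,_)→(C,_,←)
state=C head=-1 tape=[a]__a_cb   (C,a)→(A,a,→)
state=A head=0 tape=a[_]_a_cb   (A,_)→(C,a,→)
state=C head=1 tape=aa[_]a_cb   (C,_)→(C,_,←)
state=C head=0 tape=a[a]_a_cb   (C,a)→(A,a,→)
state=A head=1 tape=aa[_]a_cb   (A,_)→(C,a,→)
state=C head=2 tape=aaa[a]_cb   (C,a)→(A,a,→)
state=A head=3 tape=aaaa[_]cb   (A,_)→(C,a,→)
state=C head=4 tape=aaaaa[c]b   (C,c)→(B,b,←)
state=B head=3 tape=aaaa[a]bb   (B,a)→(A,a,→)
state=A head=4 tape=aaaaa[b]b
Cell 3 holds a when M halts.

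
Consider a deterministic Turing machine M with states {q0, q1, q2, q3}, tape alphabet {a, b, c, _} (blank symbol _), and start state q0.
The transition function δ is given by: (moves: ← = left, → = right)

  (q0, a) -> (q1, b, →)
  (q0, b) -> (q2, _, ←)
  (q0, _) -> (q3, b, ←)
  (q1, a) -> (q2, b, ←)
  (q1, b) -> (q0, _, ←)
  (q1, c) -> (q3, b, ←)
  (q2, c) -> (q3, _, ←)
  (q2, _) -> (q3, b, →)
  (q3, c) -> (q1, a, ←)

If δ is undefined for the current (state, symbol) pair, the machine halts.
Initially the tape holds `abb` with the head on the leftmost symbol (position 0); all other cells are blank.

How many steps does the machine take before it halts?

4

q0 | _[a]bb   read a → write b, move →, go to q1
q1 | _b[b]b   read b → write _, move ←, go to q0
q0 | _[b]_b   read b → write _, move ←, go to q2
q2 | [_]__b   read _ → write b, move →, go to q3
q3 | b[_]_b
M halts after 4 transitions.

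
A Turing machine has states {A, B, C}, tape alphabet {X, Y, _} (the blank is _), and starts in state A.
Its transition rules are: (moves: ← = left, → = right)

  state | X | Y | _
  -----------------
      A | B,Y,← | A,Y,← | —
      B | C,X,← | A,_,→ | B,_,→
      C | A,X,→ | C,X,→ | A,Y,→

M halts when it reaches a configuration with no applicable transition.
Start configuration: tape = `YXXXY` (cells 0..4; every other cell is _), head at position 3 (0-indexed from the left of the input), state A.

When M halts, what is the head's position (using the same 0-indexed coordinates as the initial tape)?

-1

A | _YXX[X]Y   read X → write Y, move ←, go to B
B | _YX[X]YY   read X → write X, move ←, go to C
C | _Y[X]XYY   read X → write X, move →, go to A
A | _YX[X]YY   read X → write Y, move ←, go to B
B | _Y[X]YYY   read X → write X, move ←, go to C
C | _[Y]XYYY   read Y → write X, move →, go to C
C | _X[X]YYY   read X → write X, move →, go to A
A | _XX[Y]YY   read Y → write Y, move ←, go to A
A | _X[X]YYY   read X → write Y, move ←, go to B
B | _[X]YYYY   read X → write X, move ←, go to C
C | [_]XYYYY   read _ → write Y, move →, go to A
A | Y[X]YYYY   read X → write Y, move ←, go to B
B | [Y]YYYYY   read Y → write _, move →, go to A
A | _[Y]YYYY   read Y → write Y, move ←, go to A
A | [_]YYYYY
At halt the head is at cell -1.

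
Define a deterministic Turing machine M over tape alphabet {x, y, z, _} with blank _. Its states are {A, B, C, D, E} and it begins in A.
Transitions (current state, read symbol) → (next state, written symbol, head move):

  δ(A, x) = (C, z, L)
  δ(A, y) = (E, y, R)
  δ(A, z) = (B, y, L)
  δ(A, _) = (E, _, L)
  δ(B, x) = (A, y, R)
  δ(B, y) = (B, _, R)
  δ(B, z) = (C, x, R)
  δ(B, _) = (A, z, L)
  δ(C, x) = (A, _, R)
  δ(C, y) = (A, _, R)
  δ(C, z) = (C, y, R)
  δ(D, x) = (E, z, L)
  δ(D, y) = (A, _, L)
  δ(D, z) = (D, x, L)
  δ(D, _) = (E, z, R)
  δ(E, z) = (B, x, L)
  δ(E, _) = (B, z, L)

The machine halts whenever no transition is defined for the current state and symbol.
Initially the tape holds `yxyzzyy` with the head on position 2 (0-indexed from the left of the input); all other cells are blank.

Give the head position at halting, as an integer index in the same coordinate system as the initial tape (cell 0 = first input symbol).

2

state=A head=2 tape=yx[y]zzyy_   (A,y)→(E,y,R)
state=E head=3 tape=yxy[z]zyy_   (E,z)→(B,x,L)
state=B head=2 tape=yx[y]xzyy_   (B,y)→(B,_,R)
state=B head=3 tape=yx_[x]zyy_   (B,x)→(A,y,R)
state=A head=4 tape=yx_y[z]yy_   (A,z)→(B,y,L)
state=B head=3 tape=yx_[y]yyy_   (B,y)→(B,_,R)
state=B head=4 tape=yx__[y]yy_   (B,y)→(B,_,R)
state=B head=5 tape=yx___[y]y_   (B,y)→(B,_,R)
state=B head=6 tape=yx____[y]_   (B,y)→(B,_,R)
state=B head=7 tape=yx_____[_]   (B,_)→(A,z,L)
state=A head=6 tape=yx____[_]z   (A,_)→(E,_,L)
state=E head=5 tape=yx___[_]_z   (E,_)→(B,z,L)
state=B head=4 tape=yx__[_]z_z   (B,_)→(A,z,L)
state=A head=3 tape=yx_[_]zz_z   (A,_)→(E,_,L)
state=E head=2 tape=yx[_]_zz_z   (E,_)→(B,z,L)
state=B head=1 tape=y[x]z_zz_z   (B,x)→(A,y,R)
state=A head=2 tape=yy[z]_zz_z   (A,z)→(B,y,L)
state=B head=1 tape=y[y]y_zz_z   (B,y)→(B,_,R)
state=B head=2 tape=y_[y]_zz_z   (B,y)→(B,_,R)
state=B head=3 tape=y__[_]zz_z   (B,_)→(A,z,L)
state=A head=2 tape=y_[_]zzz_z   (A,_)→(E,_,L)
state=E head=1 tape=y[_]_zzz_z   (E,_)→(B,z,L)
state=B head=0 tape=[y]z_zzz_z   (B,y)→(B,_,R)
state=B head=1 tape=_[z]_zzz_z   (B,z)→(C,x,R)
state=C head=2 tape=_x[_]zzz_z
At halt the head is at cell 2.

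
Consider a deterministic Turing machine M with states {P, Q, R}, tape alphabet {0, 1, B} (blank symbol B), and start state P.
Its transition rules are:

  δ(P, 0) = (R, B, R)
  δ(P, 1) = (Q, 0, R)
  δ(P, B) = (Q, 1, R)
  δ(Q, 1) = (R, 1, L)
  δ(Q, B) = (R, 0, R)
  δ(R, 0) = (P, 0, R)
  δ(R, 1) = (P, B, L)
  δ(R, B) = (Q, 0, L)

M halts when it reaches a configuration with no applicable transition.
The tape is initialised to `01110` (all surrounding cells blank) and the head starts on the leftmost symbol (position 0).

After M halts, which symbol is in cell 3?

0

P | [0]1110   read 0 → write B, move R, go to R
R | B[1]110   read 1 → write B, move L, go to P
P | [B]B110   read B → write 1, move R, go to Q
Q | 1[B]110   read B → write 0, move R, go to R
R | 10[1]10   read 1 → write B, move L, go to P
P | 1[0]B10   read 0 → write B, move R, go to R
R | 1B[B]10   read B → write 0, move L, go to Q
Q | 1[B]010   read B → write 0, move R, go to R
R | 10[0]10   read 0 → write 0, move R, go to P
P | 100[1]0   read 1 → write 0, move R, go to Q
Q | 1000[0]
Cell 3 holds 0 when M halts.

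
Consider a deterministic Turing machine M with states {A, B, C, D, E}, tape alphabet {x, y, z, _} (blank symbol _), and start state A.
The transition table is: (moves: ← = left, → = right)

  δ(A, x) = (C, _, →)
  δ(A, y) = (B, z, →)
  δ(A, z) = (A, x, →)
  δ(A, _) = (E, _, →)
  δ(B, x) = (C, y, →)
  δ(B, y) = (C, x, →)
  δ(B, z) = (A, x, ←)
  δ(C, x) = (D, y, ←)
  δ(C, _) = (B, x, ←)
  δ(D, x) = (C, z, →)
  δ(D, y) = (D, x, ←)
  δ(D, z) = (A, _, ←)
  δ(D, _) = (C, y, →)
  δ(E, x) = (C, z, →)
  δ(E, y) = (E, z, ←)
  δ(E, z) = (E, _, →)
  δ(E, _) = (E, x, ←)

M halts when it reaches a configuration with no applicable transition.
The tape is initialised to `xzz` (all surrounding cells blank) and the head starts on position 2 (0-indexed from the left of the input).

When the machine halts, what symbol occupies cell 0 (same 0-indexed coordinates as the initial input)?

state=A head=2 tape=xz[z]__   (A,z)→(A,x,→)
state=A head=3 tape=xzx[_]_   (A,_)→(E,_,→)
state=E head=4 tape=xzx_[_]   (E,_)→(E,x,←)
state=E head=3 tape=xzx[_]x   (E,_)→(E,x,←)
state=E head=2 tape=xz[x]xx   (E,x)→(C,z,→)
state=C head=3 tape=xzz[x]x   (C,x)→(D,y,←)
state=D head=2 tape=xz[z]yx   (D,z)→(A,_,←)
state=A head=1 tape=x[z]_yx   (A,z)→(A,x,→)
state=A head=2 tape=xx[_]yx   (A,_)→(E,_,→)
state=E head=3 tape=xx_[y]x   (E,y)→(E,z,←)
state=E head=2 tape=xx[_]zx   (E,_)→(E,x,←)
state=E head=1 tape=x[x]xzx   (E,x)→(C,z,→)
state=C head=2 tape=xz[x]zx   (C,x)→(D,y,←)
state=D head=1 tape=x[z]yzx   (D,z)→(A,_,←)
state=A head=0 tape=[x]_yzx   (A,x)→(C,_,→)
state=C head=1 tape=_[_]yzx   (C,_)→(B,x,←)
state=B head=0 tape=[_]xyzx
Cell 0 holds _ when M halts.

_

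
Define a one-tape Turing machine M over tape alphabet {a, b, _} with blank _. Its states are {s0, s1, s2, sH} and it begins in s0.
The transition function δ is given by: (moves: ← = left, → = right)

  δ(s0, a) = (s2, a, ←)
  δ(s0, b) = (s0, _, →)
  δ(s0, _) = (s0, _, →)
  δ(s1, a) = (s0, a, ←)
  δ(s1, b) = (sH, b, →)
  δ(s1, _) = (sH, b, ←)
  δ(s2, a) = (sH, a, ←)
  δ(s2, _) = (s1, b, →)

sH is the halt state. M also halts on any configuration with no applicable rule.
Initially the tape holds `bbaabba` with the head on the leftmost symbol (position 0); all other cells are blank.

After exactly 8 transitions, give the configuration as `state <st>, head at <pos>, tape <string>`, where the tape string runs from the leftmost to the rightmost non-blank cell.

state s1, head at 2, tape baabba

s0 | [b]baabba   read b → write _, move →, go to s0
s0 | _[b]aabba   read b → write _, move →, go to s0
s0 | __[a]abba   read a → write a, move ←, go to s2
s2 | _[_]aabba   read _ → write b, move →, go to s1
s1 | _b[a]abba   read a → write a, move ←, go to s0
s0 | _[b]aabba   read b → write _, move →, go to s0
s0 | __[a]abba   read a → write a, move ←, go to s2
s2 | _[_]aabba   read _ → write b, move →, go to s1
s1 | _b[a]abba
After 8 steps: state s1, head at 2, tape baabba.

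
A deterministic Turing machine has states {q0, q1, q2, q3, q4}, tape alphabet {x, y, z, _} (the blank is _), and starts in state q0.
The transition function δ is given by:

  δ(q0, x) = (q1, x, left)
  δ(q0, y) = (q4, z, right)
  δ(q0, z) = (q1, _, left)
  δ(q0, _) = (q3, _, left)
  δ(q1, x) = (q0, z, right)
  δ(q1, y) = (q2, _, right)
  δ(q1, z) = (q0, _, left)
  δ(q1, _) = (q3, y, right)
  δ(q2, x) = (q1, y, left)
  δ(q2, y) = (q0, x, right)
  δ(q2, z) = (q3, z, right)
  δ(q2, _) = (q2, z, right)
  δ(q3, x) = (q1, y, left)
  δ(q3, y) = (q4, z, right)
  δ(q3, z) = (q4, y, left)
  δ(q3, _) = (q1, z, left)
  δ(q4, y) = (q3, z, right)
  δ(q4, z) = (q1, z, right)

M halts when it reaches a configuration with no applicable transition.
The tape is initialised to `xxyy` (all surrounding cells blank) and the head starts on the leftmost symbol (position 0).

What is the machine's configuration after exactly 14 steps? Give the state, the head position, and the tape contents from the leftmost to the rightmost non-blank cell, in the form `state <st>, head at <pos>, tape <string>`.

state=q0 head=0 tape=___[x]xyy   (q0,x)→(q1,x,left)
state=q1 head=-1 tape=__[_]xxyy   (q1,_)→(q3,y,right)
state=q3 head=0 tape=__y[x]xyy   (q3,x)→(q1,y,left)
state=q1 head=-1 tape=__[y]yxyy   (q1,y)→(q2,_,right)
state=q2 head=0 tape=___[y]xyy   (q2,y)→(q0,x,right)
state=q0 head=1 tape=___x[x]yy   (q0,x)→(q1,x,left)
state=q1 head=0 tape=___[x]xyy   (q1,x)→(q0,z,right)
state=q0 head=1 tape=___z[x]yy   (q0,x)→(q1,x,left)
state=q1 head=0 tape=___[z]xyy   (q1,z)→(q0,_,left)
state=q0 head=-1 tape=__[_]_xyy   (q0,_)→(q3,_,left)
state=q3 head=-2 tape=_[_]__xyy   (q3,_)→(q1,z,left)
state=q1 head=-3 tape=[_]z__xyy   (q1,_)→(q3,y,right)
state=q3 head=-2 tape=y[z]__xyy   (q3,z)→(q4,y,left)
state=q4 head=-3 tape=[y]y__xyy   (q4,y)→(q3,z,right)
state=q3 head=-2 tape=z[y]__xyy
After 14 steps: state q3, head at -2, tape zy__xyy.

state q3, head at -2, tape zy__xyy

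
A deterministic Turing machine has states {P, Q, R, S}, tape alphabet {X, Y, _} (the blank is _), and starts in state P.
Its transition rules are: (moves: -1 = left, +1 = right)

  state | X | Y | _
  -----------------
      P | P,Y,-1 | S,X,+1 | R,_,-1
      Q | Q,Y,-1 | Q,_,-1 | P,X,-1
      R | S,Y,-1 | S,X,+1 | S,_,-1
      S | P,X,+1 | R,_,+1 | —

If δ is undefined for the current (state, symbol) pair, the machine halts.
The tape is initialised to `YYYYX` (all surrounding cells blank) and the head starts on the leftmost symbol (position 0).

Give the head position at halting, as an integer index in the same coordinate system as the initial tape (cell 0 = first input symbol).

P | [Y]YYYX   read Y → write X, move +1, go to S
S | X[Y]YYX   read Y → write _, move +1, go to R
R | X_[Y]YX   read Y → write X, move +1, go to S
S | X_X[Y]X   read Y → write _, move +1, go to R
R | X_X_[X]   read X → write Y, move -1, go to S
S | X_X[_]Y
At halt the head is at cell 3.

3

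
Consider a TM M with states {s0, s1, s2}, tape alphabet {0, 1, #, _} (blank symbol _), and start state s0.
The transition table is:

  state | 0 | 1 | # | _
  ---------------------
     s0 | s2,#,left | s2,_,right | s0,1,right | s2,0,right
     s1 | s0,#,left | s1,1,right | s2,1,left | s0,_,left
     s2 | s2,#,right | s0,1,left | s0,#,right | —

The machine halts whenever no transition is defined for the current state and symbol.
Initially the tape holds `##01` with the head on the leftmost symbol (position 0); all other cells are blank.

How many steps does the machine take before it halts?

state=s0 head=0 tape=_[#]#01   (s0,#)→(s0,1,right)
state=s0 head=1 tape=_1[#]01   (s0,#)→(s0,1,right)
state=s0 head=2 tape=_11[0]1   (s0,0)→(s2,#,left)
state=s2 head=1 tape=_1[1]#1   (s2,1)→(s0,1,left)
state=s0 head=0 tape=_[1]1#1   (s0,1)→(s2,_,right)
state=s2 head=1 tape=__[1]#1   (s2,1)→(s0,1,left)
state=s0 head=0 tape=_[_]1#1   (s0,_)→(s2,0,right)
state=s2 head=1 tape=_0[1]#1   (s2,1)→(s0,1,left)
state=s0 head=0 tape=_[0]1#1   (s0,0)→(s2,#,left)
state=s2 head=-1 tape=[_]#1#1
M halts after 9 transitions.

9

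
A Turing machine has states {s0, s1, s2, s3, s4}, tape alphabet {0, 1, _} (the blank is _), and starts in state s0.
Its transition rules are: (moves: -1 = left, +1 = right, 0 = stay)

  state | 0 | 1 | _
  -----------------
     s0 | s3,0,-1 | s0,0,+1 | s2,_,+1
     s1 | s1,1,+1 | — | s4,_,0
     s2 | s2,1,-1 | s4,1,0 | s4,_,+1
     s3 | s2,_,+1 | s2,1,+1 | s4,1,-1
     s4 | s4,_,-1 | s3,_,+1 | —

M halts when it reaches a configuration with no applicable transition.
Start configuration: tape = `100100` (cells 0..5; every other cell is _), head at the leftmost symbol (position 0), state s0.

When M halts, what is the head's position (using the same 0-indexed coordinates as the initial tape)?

5

state=s0 head=0 tape=[1]00100_   (s0,1)→(s0,0,+1)
state=s0 head=1 tape=0[0]0100_   (s0,0)→(s3,0,-1)
state=s3 head=0 tape=[0]00100_   (s3,0)→(s2,_,+1)
state=s2 head=1 tape=_[0]0100_   (s2,0)→(s2,1,-1)
state=s2 head=0 tape=[_]10100_   (s2,_)→(s4,_,+1)
state=s4 head=1 tape=_[1]0100_   (s4,1)→(s3,_,+1)
state=s3 head=2 tape=__[0]100_   (s3,0)→(s2,_,+1)
state=s2 head=3 tape=___[1]00_   (s2,1)→(s4,1,0)
state=s4 head=3 tape=___[1]00_   (s4,1)→(s3,_,+1)
state=s3 head=4 tape=____[0]0_   (s3,0)→(s2,_,+1)
state=s2 head=5 tape=_____[0]_   (s2,0)→(s2,1,-1)
state=s2 head=4 tape=____[_]1_   (s2,_)→(s4,_,+1)
state=s4 head=5 tape=_____[1]_   (s4,1)→(s3,_,+1)
state=s3 head=6 tape=______[_]   (s3,_)→(s4,1,-1)
state=s4 head=5 tape=_____[_]1
At halt the head is at cell 5.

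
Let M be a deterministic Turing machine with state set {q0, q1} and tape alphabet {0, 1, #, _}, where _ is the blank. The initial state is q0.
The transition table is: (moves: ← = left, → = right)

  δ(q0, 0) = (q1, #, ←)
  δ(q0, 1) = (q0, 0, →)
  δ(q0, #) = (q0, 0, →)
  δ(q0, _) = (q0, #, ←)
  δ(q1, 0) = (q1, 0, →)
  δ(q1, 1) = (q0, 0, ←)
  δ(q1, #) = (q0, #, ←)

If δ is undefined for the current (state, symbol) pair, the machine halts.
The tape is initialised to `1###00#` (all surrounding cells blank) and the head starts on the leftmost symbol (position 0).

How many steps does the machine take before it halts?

17

q0 | _[1]###00#   read 1 → write 0, move →, go to q0
q0 | _0[#]##00#   read # → write 0, move →, go to q0
q0 | _00[#]#00#   read # → write 0, move →, go to q0
q0 | _000[#]00#   read # → write 0, move →, go to q0
q0 | _0000[0]0#   read 0 → write #, move ←, go to q1
q1 | _000[0]#0#   read 0 → write 0, move →, go to q1
q1 | _0000[#]0#   read # → write #, move ←, go to q0
q0 | _000[0]#0#   read 0 → write #, move ←, go to q1
q1 | _00[0]##0#   read 0 → write 0, move →, go to q1
q1 | _000[#]#0#   read # → write #, move ←, go to q0
q0 | _00[0]##0#   read 0 → write #, move ←, go to q1
q1 | _0[0]###0#   read 0 → write 0, move →, go to q1
q1 | _00[#]##0#   read # → write #, move ←, go to q0
q0 | _0[0]###0#   read 0 → write #, move ←, go to q1
q1 | _[0]####0#   read 0 → write 0, move →, go to q1
q1 | _0[#]###0#   read # → write #, move ←, go to q0
q0 | _[0]####0#   read 0 → write #, move ←, go to q1
q1 | [_]#####0#
M halts after 17 transitions.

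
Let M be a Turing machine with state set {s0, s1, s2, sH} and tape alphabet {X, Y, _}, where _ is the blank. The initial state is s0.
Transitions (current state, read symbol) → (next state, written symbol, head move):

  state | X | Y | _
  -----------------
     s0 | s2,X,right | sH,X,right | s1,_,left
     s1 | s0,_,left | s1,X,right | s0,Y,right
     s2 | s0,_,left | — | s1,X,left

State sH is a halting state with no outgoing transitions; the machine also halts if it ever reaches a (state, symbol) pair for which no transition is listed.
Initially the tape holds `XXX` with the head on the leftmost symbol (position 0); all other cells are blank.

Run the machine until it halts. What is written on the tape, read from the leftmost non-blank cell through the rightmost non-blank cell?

XXX_X

state=s0 head=0 tape=__[X]XX   (s0,X)→(s2,X,right)
state=s2 head=1 tape=__X[X]X   (s2,X)→(s0,_,left)
state=s0 head=0 tape=__[X]_X   (s0,X)→(s2,X,right)
state=s2 head=1 tape=__X[_]X   (s2,_)→(s1,X,left)
state=s1 head=0 tape=__[X]XX   (s1,X)→(s0,_,left)
state=s0 head=-1 tape=_[_]_XX   (s0,_)→(s1,_,left)
state=s1 head=-2 tape=[_]__XX   (s1,_)→(s0,Y,right)
state=s0 head=-1 tape=Y[_]_XX   (s0,_)→(s1,_,left)
state=s1 head=-2 tape=[Y]__XX   (s1,Y)→(s1,X,right)
state=s1 head=-1 tape=X[_]_XX   (s1,_)→(s0,Y,right)
state=s0 head=0 tape=XY[_]XX   (s0,_)→(s1,_,left)
state=s1 head=-1 tape=X[Y]_XX   (s1,Y)→(s1,X,right)
state=s1 head=0 tape=XX[_]XX   (s1,_)→(s0,Y,right)
state=s0 head=1 tape=XXY[X]X   (s0,X)→(s2,X,right)
state=s2 head=2 tape=XXYX[X]   (s2,X)→(s0,_,left)
state=s0 head=1 tape=XXY[X]_   (s0,X)→(s2,X,right)
state=s2 head=2 tape=XXYX[_]   (s2,_)→(s1,X,left)
state=s1 head=1 tape=XXY[X]X   (s1,X)→(s0,_,left)
state=s0 head=0 tape=XX[Y]_X   (s0,Y)→(sH,X,right)
state=sH head=1 tape=XXX[_]X
The non-blank tape span at halt is XXX_X.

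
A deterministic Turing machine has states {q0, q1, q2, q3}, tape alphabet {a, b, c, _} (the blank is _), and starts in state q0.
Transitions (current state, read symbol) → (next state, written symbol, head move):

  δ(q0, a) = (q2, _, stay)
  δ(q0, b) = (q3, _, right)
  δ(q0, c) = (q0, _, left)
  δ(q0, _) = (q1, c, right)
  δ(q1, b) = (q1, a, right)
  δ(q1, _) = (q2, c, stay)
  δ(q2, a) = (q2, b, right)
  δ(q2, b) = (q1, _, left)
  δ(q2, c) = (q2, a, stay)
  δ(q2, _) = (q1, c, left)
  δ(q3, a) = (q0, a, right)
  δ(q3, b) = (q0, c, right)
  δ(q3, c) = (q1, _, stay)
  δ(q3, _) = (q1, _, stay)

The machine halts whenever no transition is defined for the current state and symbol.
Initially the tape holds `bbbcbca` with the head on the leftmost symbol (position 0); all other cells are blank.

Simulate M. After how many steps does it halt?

17

q0 | [b]bbcbca_   read b → write _, move right, go to q3
q3 | _[b]bcbca_   read b → write c, move right, go to q0
q0 | _c[b]cbca_   read b → write _, move right, go to q3
q3 | _c_[c]bca_   read c → write _, move stay, go to q1
q1 | _c_[_]bca_   read _ → write c, move stay, go to q2
q2 | _c_[c]bca_   read c → write a, move stay, go to q2
q2 | _c_[a]bca_   read a → write b, move right, go to q2
q2 | _c_b[b]ca_   read b → write _, move left, go to q1
q1 | _c_[b]_ca_   read b → write a, move right, go to q1
q1 | _c_a[_]ca_   read _ → write c, move stay, go to q2
q2 | _c_a[c]ca_   read c → write a, move stay, go to q2
q2 | _c_a[a]ca_   read a → write b, move right, go to q2
q2 | _c_ab[c]a_   read c → write a, move stay, go to q2
q2 | _c_ab[a]a_   read a → write b, move right, go to q2
q2 | _c_abb[a]_   read a → write b, move right, go to q2
q2 | _c_abbb[_]   read _ → write c, move left, go to q1
q1 | _c_abb[b]c   read b → write a, move right, go to q1
q1 | _c_abba[c]
M halts after 17 transitions.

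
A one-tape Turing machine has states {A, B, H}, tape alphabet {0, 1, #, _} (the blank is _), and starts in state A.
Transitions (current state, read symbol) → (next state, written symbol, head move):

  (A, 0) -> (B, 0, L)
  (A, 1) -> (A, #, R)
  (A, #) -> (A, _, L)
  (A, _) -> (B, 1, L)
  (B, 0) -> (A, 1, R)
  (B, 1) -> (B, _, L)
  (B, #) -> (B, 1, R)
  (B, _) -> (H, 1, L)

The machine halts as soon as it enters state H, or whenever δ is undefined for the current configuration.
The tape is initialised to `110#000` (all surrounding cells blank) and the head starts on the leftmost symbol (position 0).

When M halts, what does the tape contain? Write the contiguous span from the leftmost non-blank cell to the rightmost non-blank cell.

11__000

state=A head=0 tape=[1]10#000   (A,1)→(A,#,R)
state=A head=1 tape=#[1]0#000   (A,1)→(A,#,R)
state=A head=2 tape=##[0]#000   (A,0)→(B,0,L)
state=B head=1 tape=#[#]0#000   (B,#)→(B,1,R)
state=B head=2 tape=#1[0]#000   (B,0)→(A,1,R)
state=A head=3 tape=#11[#]000   (A,#)→(A,_,L)
state=A head=2 tape=#1[1]_000   (A,1)→(A,#,R)
state=A head=3 tape=#1#[_]000   (A,_)→(B,1,L)
state=B head=2 tape=#1[#]1000   (B,#)→(B,1,R)
state=B head=3 tape=#11[1]000   (B,1)→(B,_,L)
state=B head=2 tape=#1[1]_000   (B,1)→(B,_,L)
state=B head=1 tape=#[1]__000   (B,1)→(B,_,L)
state=B head=0 tape=[#]___000   (B,#)→(B,1,R)
state=B head=1 tape=1[_]__000   (B,_)→(H,1,L)
state=H head=0 tape=[1]1__000
The non-blank tape span at halt is 11__000.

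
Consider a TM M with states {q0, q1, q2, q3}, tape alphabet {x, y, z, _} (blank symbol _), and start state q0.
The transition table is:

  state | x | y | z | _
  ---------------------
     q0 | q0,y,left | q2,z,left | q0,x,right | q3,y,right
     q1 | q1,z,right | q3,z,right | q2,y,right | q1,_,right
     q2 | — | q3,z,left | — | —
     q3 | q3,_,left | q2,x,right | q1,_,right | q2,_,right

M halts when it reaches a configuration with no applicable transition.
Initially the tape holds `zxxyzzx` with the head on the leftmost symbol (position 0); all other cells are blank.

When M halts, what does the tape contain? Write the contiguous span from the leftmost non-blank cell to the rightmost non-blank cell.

q0 | _[z]xxyzzx   read z → write x, move right, go to q0
q0 | _x[x]xyzzx   read x → write y, move left, go to q0
q0 | _[x]yxyzzx   read x → write y, move left, go to q0
q0 | [_]yyxyzzx   read _ → write y, move right, go to q3
q3 | y[y]yxyzzx   read y → write x, move right, go to q2
q2 | yx[y]xyzzx   read y → write z, move left, go to q3
q3 | y[x]zxyzzx   read x → write _, move left, go to q3
q3 | [y]_zxyzzx   read y → write x, move right, go to q2
q2 | x[_]zxyzzx
The non-blank tape span at halt is x_zxyzzx.

x_zxyzzx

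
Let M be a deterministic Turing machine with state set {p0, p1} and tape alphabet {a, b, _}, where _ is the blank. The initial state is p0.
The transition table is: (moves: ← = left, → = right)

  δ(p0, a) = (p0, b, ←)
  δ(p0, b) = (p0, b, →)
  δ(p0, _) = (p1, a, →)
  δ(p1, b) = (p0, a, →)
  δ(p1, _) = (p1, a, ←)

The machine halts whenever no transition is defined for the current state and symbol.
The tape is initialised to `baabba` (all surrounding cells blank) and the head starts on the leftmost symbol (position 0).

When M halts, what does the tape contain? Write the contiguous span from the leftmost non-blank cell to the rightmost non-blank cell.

state=p0 head=0 tape=[b]aabba__   (p0,b)→(p0,b,→)
state=p0 head=1 tape=b[a]abba__   (p0,a)→(p0,b,←)
state=p0 head=0 tape=[b]babba__   (p0,b)→(p0,b,→)
state=p0 head=1 tape=b[b]abba__   (p0,b)→(p0,b,→)
state=p0 head=2 tape=bb[a]bba__   (p0,a)→(p0,b,←)
state=p0 head=1 tape=b[b]bbba__   (p0,b)→(p0,b,→)
state=p0 head=2 tape=bb[b]bba__   (p0,b)→(p0,b,→)
state=p0 head=3 tape=bbb[b]ba__   (p0,b)→(p0,b,→)
state=p0 head=4 tape=bbbb[b]a__   (p0,b)→(p0,b,→)
state=p0 head=5 tape=bbbbb[a]__   (p0,a)→(p0,b,←)
state=p0 head=4 tape=bbbb[b]b__   (p0,b)→(p0,b,→)
state=p0 head=5 tape=bbbbb[b]__   (p0,b)→(p0,b,→)
state=p0 head=6 tape=bbbbbb[_]_   (p0,_)→(p1,a,→)
state=p1 head=7 tape=bbbbbba[_]   (p1,_)→(p1,a,←)
state=p1 head=6 tape=bbbbbb[a]a
The non-blank tape span at halt is bbbbbbaa.

bbbbbbaa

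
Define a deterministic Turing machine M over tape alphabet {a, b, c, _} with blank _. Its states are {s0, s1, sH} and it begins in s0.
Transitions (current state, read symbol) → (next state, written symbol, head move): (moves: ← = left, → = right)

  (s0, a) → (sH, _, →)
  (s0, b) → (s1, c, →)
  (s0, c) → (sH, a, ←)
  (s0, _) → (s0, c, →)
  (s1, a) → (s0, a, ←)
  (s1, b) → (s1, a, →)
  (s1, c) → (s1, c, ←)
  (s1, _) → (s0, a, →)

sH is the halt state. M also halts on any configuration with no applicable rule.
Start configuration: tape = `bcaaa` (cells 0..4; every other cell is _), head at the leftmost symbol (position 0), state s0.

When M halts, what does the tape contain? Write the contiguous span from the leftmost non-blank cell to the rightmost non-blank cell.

state=s0 head=0 tape=_[b]caaa   (s0,b)→(s1,c,→)
state=s1 head=1 tape=_c[c]aaa   (s1,c)→(s1,c,←)
state=s1 head=0 tape=_[c]caaa   (s1,c)→(s1,c,←)
state=s1 head=-1 tape=[_]ccaaa   (s1,_)→(s0,a,→)
state=s0 head=0 tape=a[c]caaa   (s0,c)→(sH,a,←)
state=sH head=-1 tape=[a]acaaa
The non-blank tape span at halt is aacaaa.

aacaaa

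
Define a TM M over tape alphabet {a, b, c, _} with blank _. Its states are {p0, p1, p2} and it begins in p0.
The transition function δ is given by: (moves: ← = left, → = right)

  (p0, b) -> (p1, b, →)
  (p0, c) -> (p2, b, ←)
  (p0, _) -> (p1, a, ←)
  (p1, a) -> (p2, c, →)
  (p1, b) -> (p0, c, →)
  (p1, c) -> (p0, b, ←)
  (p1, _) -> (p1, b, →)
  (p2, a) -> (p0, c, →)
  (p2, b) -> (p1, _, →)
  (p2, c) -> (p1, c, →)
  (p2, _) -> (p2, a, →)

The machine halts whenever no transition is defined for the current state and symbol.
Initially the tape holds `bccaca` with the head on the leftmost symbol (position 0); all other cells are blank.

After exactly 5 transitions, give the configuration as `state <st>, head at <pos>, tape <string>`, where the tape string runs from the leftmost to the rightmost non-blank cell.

state p2, head at 1, tape bcbaca

state=p0 head=0 tape=[b]ccaca   (p0,b)→(p1,b,→)
state=p1 head=1 tape=b[c]caca   (p1,c)→(p0,b,←)
state=p0 head=0 tape=[b]bcaca   (p0,b)→(p1,b,→)
state=p1 head=1 tape=b[b]caca   (p1,b)→(p0,c,→)
state=p0 head=2 tape=bc[c]aca   (p0,c)→(p2,b,←)
state=p2 head=1 tape=b[c]baca
After 5 steps: state p2, head at 1, tape bcbaca.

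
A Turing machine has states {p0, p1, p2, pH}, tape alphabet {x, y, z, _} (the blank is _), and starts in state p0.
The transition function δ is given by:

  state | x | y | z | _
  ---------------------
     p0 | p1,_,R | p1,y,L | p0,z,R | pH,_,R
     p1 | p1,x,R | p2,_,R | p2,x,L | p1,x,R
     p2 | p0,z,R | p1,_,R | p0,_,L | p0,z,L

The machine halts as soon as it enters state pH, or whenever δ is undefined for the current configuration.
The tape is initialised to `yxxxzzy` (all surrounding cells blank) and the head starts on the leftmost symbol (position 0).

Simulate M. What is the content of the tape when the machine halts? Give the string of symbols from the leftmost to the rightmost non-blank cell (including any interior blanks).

p0 | _[y]xxxzzy_   read y → write y, move L, go to p1
p1 | [_]yxxxzzy_   read _ → write x, move R, go to p1
p1 | x[y]xxxzzy_   read y → write _, move R, go to p2
p2 | x_[x]xxzzy_   read x → write z, move R, go to p0
p0 | x_z[x]xzzy_   read x → write _, move R, go to p1
p1 | x_z_[x]zzy_   read x → write x, move R, go to p1
p1 | x_z_x[z]zy_   read z → write x, move L, go to p2
p2 | x_z_[x]xzy_   read x → write z, move R, go to p0
p0 | x_z_z[x]zy_   read x → write _, move R, go to p1
p1 | x_z_z_[z]y_   read z → write x, move L, go to p2
p2 | x_z_z[_]xy_   read _ → write z, move L, go to p0
p0 | x_z_[z]zxy_   read z → write z, move R, go to p0
p0 | x_z_z[z]xy_   read z → write z, move R, go to p0
p0 | x_z_zz[x]y_   read x → write _, move R, go to p1
p1 | x_z_zz_[y]_   read y → write _, move R, go to p2
p2 | x_z_zz__[_]   read _ → write z, move L, go to p0
p0 | x_z_zz_[_]z   read _ → write _, move R, go to pH
pH | x_z_zz__[z]
The non-blank tape span at halt is x_z_zz__z.

x_z_zz__z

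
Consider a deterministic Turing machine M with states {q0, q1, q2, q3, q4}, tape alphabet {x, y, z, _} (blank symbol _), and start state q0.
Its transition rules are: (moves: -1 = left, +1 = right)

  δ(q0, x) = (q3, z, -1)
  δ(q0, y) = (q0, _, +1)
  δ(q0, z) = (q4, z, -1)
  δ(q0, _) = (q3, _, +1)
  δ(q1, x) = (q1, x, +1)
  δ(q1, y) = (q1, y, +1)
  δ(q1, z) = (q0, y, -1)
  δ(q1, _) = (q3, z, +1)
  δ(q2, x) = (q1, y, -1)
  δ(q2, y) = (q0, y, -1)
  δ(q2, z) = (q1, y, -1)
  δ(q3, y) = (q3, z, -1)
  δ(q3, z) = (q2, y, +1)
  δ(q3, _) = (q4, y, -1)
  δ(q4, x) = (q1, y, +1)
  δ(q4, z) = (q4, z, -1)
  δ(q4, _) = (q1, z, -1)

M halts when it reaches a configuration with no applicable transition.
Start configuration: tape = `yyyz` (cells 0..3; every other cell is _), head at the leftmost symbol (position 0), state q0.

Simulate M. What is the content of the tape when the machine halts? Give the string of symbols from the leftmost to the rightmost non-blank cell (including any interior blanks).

q0 | [y]yyz__   read y → write _, move +1, go to q0
q0 | _[y]yz__   read y → write _, move +1, go to q0
q0 | __[y]z__   read y → write _, move +1, go to q0
q0 | ___[z]__   read z → write z, move -1, go to q4
q4 | __[_]z__   read _ → write z, move -1, go to q1
q1 | _[_]zz__   read _ → write z, move +1, go to q3
q3 | _z[z]z__   read z → write y, move +1, go to q2
q2 | _zy[z]__   read z → write y, move -1, go to q1
q1 | _z[y]y__   read y → write y, move +1, go to q1
q1 | _zy[y]__   read y → write y, move +1, go to q1
q1 | _zyy[_]_   read _ → write z, move +1, go to q3
q3 | _zyyz[_]   read _ → write y, move -1, go to q4
q4 | _zyy[z]y   read z → write z, move -1, go to q4
q4 | _zy[y]zy
The non-blank tape span at halt is zyyzy.

zyyzy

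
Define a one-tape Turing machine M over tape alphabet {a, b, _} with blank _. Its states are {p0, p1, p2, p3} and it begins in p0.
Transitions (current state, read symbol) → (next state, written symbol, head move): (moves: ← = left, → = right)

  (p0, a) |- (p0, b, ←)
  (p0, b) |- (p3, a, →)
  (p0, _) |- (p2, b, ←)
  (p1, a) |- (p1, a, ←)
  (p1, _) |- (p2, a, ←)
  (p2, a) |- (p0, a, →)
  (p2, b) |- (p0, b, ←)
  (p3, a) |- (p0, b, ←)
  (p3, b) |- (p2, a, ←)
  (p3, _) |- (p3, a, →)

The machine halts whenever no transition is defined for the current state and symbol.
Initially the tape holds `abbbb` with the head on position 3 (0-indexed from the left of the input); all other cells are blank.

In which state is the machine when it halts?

p2

state=p0 head=3 tape=__abb[b]b   (p0,b)→(p3,a,→)
state=p3 head=4 tape=__abba[b]   (p3,b)→(p2,a,←)
state=p2 head=3 tape=__abb[a]a   (p2,a)→(p0,a,→)
state=p0 head=4 tape=__abba[a]   (p0,a)→(p0,b,←)
state=p0 head=3 tape=__abb[a]b   (p0,a)→(p0,b,←)
state=p0 head=2 tape=__ab[b]bb   (p0,b)→(p3,a,→)
state=p3 head=3 tape=__aba[b]b   (p3,b)→(p2,a,←)
state=p2 head=2 tape=__ab[a]ab   (p2,a)→(p0,a,→)
state=p0 head=3 tape=__aba[a]b   (p0,a)→(p0,b,←)
state=p0 head=2 tape=__ab[a]bb   (p0,a)→(p0,b,←)
state=p0 head=1 tape=__a[b]bbb   (p0,b)→(p3,a,→)
state=p3 head=2 tape=__aa[b]bb   (p3,b)→(p2,a,←)
state=p2 head=1 tape=__a[a]abb   (p2,a)→(p0,a,→)
state=p0 head=2 tape=__aa[a]bb   (p0,a)→(p0,b,←)
state=p0 head=1 tape=__a[a]bbb   (p0,a)→(p0,b,←)
state=p0 head=0 tape=__[a]bbbb   (p0,a)→(p0,b,←)
state=p0 head=-1 tape=_[_]bbbbb   (p0,_)→(p2,b,←)
state=p2 head=-2 tape=[_]bbbbbb
No transition is defined for (p2, _); M halts in state p2.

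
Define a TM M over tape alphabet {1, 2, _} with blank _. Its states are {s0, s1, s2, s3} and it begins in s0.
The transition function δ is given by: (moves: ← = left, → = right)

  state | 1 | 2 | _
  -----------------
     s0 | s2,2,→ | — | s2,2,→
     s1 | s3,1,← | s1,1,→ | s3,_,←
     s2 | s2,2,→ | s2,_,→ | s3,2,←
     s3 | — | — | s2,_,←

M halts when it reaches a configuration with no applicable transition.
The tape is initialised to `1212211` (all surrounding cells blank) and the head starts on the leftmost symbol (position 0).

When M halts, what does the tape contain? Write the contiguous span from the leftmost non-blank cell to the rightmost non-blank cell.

2_2__222

s0 | [1]212211_   read 1 → write 2, move →, go to s2
s2 | 2[2]12211_   read 2 → write _, move →, go to s2
s2 | 2_[1]2211_   read 1 → write 2, move →, go to s2
s2 | 2_2[2]211_   read 2 → write _, move →, go to s2
s2 | 2_2_[2]11_   read 2 → write _, move →, go to s2
s2 | 2_2__[1]1_   read 1 → write 2, move →, go to s2
s2 | 2_2__2[1]_   read 1 → write 2, move →, go to s2
s2 | 2_2__22[_]   read _ → write 2, move ←, go to s3
s3 | 2_2__2[2]2
The non-blank tape span at halt is 2_2__222.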